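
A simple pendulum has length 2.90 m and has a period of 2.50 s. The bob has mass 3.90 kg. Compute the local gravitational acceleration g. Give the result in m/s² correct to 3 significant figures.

From T = 2π√(L/g), g = 4π²L/T² = 4π² × 2.90/2.500² = 18.3 m/s².

18.3 m/s²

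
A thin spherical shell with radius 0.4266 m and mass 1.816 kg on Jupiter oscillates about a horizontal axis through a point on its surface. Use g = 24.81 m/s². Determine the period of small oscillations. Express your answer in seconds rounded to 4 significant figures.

1.064 s

I_cm = (2/3)mr² = 0.22033 kg·m². The pivot is at distance d = 0.4266 m from the centre of mass.
By the parallel-axis theorem, I = I_cm + md² = 0.22033 + 0.33049 = 0.55082 kg·m².
T = 2π√(I/(mgd)) = 2π√(0.55082/(1.816 × 24.81 × 0.4266)) = 1.064 s.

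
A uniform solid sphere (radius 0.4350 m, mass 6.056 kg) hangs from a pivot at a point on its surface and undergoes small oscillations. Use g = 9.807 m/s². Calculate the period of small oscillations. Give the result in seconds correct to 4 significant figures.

I_cm = (2/5)mr² = 0.45838 kg·m². The pivot is at distance d = 0.4350 m from the centre of mass.
By the parallel-axis theorem, I = I_cm + md² = 0.45838 + 1.1459 = 1.6043 kg·m².
T = 2π√(I/(mgd)) = 2π√(1.6043/(6.056 × 9.807 × 0.4350)) = 1.566 s.

1.566 s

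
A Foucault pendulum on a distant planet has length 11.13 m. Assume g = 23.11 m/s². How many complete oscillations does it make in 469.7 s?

T = 2π√(L/g) = 2π√(11.13/23.11) = 4.3604 s.
Number of complete oscillations = ⌊469.7/4.3604⌋ = ⌊107.72⌋ = 107.

107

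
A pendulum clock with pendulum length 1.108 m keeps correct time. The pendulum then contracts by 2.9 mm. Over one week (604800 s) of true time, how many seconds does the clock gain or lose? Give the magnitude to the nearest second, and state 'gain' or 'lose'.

T ∝ √L, so T'/T = √(1.10510/1.108) = 0.998690.
In 604800 s of true time the clock registers 604800/0.998690 = 605593.0 s, so it gains 793 s.

gain 793 s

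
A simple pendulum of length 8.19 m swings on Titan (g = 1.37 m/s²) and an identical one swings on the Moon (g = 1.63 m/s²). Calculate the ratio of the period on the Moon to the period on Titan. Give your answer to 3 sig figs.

T ∝ 1/√g, so T₂/T₁ = √(g₁/g₂) = √(1.37/1.63) = 0.917.

0.917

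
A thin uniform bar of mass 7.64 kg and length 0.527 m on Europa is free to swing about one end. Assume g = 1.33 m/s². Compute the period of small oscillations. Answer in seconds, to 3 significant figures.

3.23 s

For a physical pendulum T = 2π√(I/(mgd)), with d = 0.2635 m from pivot to centre of mass.
I_cm = mL²/12 = 7.64 × 0.527²/12 = 0.1768 kg·m²; I = I_cm + md² = 0.1768 + 7.64 × 0.2635² = 0.7073 kg·m².
T = 2π√(0.7073/(7.64 × 1.33 × 0.2635)) = 3.23 s.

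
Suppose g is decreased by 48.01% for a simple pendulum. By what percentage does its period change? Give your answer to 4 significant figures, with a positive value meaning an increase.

38.69%

T ∝ 1/√g, so T'/T = 1/√(0.51990) = 1.3869.
Percentage change in T = (1.3869 − 1) × 100% = 38.69%.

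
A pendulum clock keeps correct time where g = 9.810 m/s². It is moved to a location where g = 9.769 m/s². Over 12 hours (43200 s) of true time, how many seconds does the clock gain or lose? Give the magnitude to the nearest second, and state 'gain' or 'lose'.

lose 90 s

The clock's period scales as T ∝ 1/√g, so T'/T = √(9.810/9.769) = 1.00210.
In 43200 s of true time the clock registers 43200/1.00210 = 43109.6 s, so it loses 90 s.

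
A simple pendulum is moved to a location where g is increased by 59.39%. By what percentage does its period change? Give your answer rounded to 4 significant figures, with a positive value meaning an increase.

-20.79%

T ∝ 1/√g, so T'/T = 1/√(1.5939) = 0.79208.
Percentage change in T = (0.79208 − 1) × 100% = -20.79%.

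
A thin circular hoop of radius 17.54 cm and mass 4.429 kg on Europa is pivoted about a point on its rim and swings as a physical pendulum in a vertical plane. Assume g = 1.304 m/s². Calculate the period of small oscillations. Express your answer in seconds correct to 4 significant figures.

I_cm = mr² = 0.13626 kg·m². The pivot is at distance d = 0.1754 m from the centre of mass.
By the parallel-axis theorem, I = I_cm + md² = 0.13626 + 0.13626 = 0.27252 kg·m².
T = 2π√(I/(mgd)) = 2π√(0.27252/(4.429 × 1.304 × 0.1754)) = 3.259 s.

3.259 s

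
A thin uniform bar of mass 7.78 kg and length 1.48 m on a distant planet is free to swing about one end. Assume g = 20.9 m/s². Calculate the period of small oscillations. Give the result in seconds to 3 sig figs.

1.37 s

For a physical pendulum T = 2π√(I/(mgd)), with d = 0.7400 m from pivot to centre of mass.
I_cm = mL²/12 = 7.78 × 1.48²/12 = 1.420 kg·m²; I = I_cm + md² = 1.420 + 7.78 × 0.7400² = 5.680 kg·m².
T = 2π√(5.680/(7.78 × 20.9 × 0.7400)) = 1.37 s.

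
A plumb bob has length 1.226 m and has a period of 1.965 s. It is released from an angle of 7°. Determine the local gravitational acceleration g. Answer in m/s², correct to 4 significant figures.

From T = 2π√(L/g), g = 4π²L/T² = 4π² × 1.226/1.9650² = 12.54 m/s².

12.54 m/s²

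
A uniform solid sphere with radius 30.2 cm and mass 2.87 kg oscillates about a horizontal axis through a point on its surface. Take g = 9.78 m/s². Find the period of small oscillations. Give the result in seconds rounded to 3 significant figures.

1.31 s

I_cm = (2/5)mr² = 0.1047 kg·m². The pivot is at distance d = 0.302 m from the centre of mass.
By the parallel-axis theorem, I = I_cm + md² = 0.1047 + 0.2618 = 0.3665 kg·m².
T = 2π√(I/(mgd)) = 2π√(0.3665/(2.87 × 9.78 × 0.302)) = 1.31 s.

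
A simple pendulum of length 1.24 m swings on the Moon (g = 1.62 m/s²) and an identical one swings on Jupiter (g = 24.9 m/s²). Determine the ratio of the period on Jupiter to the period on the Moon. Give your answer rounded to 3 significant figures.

0.255

T ∝ 1/√g, so T₂/T₁ = √(g₁/g₂) = √(1.62/24.9) = 0.255.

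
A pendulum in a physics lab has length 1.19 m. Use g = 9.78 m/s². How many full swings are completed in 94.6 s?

43

T = 2π√(L/g) = 2π√(1.19/9.78) = 2.192 s.
Number of complete oscillations = ⌊94.6/2.192⌋ = ⌊43.16⌋ = 43.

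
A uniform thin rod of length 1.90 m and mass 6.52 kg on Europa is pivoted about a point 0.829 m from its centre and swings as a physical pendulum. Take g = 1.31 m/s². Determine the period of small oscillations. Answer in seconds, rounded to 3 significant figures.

For a physical pendulum T = 2π√(I/(mgd)), with d = 0.8290 m from pivot to centre of mass.
I_cm = mL²/12 = 6.52 × 1.90²/12 = 1.961 kg·m²; I = I_cm + md² = 1.961 + 6.52 × 0.8290² = 6.442 kg·m².
T = 2π√(6.442/(6.52 × 1.31 × 0.8290)) = 5.99 s.

5.99 s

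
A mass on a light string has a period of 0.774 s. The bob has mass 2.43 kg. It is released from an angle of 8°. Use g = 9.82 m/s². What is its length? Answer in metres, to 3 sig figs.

0.149 m

From T = 2π√(L/g), L = gT²/(4π²) = 9.82 × 0.7740²/(4π²) = 0.149 m.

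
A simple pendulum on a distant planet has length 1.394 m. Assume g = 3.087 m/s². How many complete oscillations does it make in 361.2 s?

85

T = 2π√(L/g) = 2π√(1.394/3.087) = 4.2222 s.
Number of complete oscillations = ⌊361.2/4.2222⌋ = ⌊85.547⌋ = 85.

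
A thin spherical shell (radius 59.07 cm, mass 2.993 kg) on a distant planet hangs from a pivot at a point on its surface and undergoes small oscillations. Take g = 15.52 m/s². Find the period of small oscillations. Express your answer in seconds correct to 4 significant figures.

1.582 s

I_cm = (2/3)mr² = 0.69622 kg·m². The pivot is at distance d = 0.5907 m from the centre of mass.
By the parallel-axis theorem, I = I_cm + md² = 0.69622 + 1.0443 = 1.7406 kg·m².
T = 2π√(I/(mgd)) = 2π√(1.7406/(2.993 × 15.52 × 0.5907)) = 1.582 s.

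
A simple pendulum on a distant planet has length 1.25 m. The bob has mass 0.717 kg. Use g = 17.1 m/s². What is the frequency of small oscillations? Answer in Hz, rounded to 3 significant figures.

T = 2π√(L/g) = 2π√(1.25/17.1) = 1.699 s, so f = 1/T = 0.589 Hz.

0.589 Hz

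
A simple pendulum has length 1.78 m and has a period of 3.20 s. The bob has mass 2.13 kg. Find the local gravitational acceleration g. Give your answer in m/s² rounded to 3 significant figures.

From T = 2π√(L/g), g = 4π²L/T² = 4π² × 1.78/3.200² = 6.86 m/s².

6.86 m/s²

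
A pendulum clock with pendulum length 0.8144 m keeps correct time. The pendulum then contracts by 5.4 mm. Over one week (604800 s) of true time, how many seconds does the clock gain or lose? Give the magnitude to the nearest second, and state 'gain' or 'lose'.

gain 2015 s

T ∝ √L, so T'/T = √(0.80900/0.8144) = 0.996679.
In 604800 s of true time the clock registers 604800/0.996679 = 606815.1 s, so it gains 2015 s.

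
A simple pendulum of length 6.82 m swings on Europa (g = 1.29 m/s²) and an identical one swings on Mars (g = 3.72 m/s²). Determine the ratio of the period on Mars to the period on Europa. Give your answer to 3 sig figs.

T ∝ 1/√g, so T₂/T₁ = √(g₁/g₂) = √(1.29/3.72) = 0.589.

0.589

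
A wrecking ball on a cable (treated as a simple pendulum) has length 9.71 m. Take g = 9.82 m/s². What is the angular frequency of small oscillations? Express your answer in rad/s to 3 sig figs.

ω = √(g/L) = √(9.82/9.71) = 1.01 rad/s.

1.01 rad/s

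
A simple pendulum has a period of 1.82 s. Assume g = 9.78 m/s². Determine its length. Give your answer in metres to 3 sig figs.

From T = 2π√(L/g), L = gT²/(4π²) = 9.78 × 1.820²/(4π²) = 0.821 m.

0.821 m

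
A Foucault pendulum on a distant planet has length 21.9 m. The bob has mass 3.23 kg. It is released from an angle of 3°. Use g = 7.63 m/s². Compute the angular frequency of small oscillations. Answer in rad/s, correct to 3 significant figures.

0.590 rad/s

ω = √(g/L) = √(7.63/21.9) = 0.590 rad/s.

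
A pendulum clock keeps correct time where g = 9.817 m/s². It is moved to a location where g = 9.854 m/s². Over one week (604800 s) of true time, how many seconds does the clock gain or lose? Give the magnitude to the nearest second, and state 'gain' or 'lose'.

gain 1139 s

The clock's period scales as T ∝ 1/√g, so T'/T = √(9.817/9.854) = 0.998121.
In 604800 s of true time the clock registers 604800/0.998121 = 605938.7 s, so it gains 1139 s.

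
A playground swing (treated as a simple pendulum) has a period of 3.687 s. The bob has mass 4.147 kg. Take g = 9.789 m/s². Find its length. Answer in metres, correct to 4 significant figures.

From T = 2π√(L/g), L = gT²/(4π²) = 9.789 × 3.6870²/(4π²) = 3.371 m.

3.371 m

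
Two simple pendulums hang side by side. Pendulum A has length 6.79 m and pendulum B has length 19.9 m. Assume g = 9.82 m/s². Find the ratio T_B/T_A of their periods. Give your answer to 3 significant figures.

T ∝ √L, so T_B/T_A = √(L_B/L_A) = √(19.9/6.79) = 1.71.

1.71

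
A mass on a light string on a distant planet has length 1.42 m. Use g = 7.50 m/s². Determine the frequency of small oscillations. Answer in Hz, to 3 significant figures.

T = 2π√(L/g) = 2π√(1.42/7.50) = 2.734 s, so f = 1/T = 0.366 Hz.

0.366 Hz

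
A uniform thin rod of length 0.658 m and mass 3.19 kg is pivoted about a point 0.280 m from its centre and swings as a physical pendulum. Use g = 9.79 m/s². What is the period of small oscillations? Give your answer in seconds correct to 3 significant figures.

For a physical pendulum T = 2π√(I/(mgd)), with d = 0.2800 m from pivot to centre of mass.
I_cm = mL²/12 = 3.19 × 0.658²/12 = 0.1151 kg·m²; I = I_cm + md² = 0.1151 + 3.19 × 0.2800² = 0.3652 kg·m².
T = 2π√(0.3652/(3.19 × 9.79 × 0.2800)) = 1.28 s.

1.28 s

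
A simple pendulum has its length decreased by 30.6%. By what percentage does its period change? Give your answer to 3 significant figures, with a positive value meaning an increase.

T ∝ √L, so T'/T = √(0.6940) = 0.8331.
Percentage change in T = (0.8331 − 1) × 100% = -16.7%.

-16.7%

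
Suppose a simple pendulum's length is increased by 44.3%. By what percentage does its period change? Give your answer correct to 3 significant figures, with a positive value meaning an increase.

T ∝ √L, so T'/T = √(1.443) = 1.201.
Percentage change in T = (1.201 − 1) × 100% = 20.1%.

20.1%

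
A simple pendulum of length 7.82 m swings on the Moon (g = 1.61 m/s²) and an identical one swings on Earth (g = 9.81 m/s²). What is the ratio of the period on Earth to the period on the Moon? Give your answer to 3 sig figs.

0.405

T ∝ 1/√g, so T₂/T₁ = √(g₁/g₂) = √(1.61/9.81) = 0.405.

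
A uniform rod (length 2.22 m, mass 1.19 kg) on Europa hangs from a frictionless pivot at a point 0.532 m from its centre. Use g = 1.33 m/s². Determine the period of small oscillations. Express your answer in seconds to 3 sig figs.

6.22 s

For a physical pendulum T = 2π√(I/(mgd)), with d = 0.5320 m from pivot to centre of mass.
I_cm = mL²/12 = 1.19 × 2.22²/12 = 0.4887 kg·m²; I = I_cm + md² = 0.4887 + 1.19 × 0.5320² = 0.8255 kg·m².
T = 2π√(0.8255/(1.19 × 1.33 × 0.5320)) = 6.22 s.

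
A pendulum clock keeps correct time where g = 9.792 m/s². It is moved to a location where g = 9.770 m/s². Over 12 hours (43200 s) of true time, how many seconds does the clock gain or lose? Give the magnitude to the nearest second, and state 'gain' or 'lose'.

lose 49 s

The clock's period scales as T ∝ 1/√g, so T'/T = √(9.792/9.770) = 1.00113.
In 43200 s of true time the clock registers 43200/1.00113 = 43151.4 s, so it loses 49 s.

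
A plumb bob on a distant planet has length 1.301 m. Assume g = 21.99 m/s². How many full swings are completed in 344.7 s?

225

T = 2π√(L/g) = 2π√(1.301/21.99) = 1.5283 s.
Number of complete oscillations = ⌊344.7/1.5283⌋ = ⌊225.55⌋ = 225.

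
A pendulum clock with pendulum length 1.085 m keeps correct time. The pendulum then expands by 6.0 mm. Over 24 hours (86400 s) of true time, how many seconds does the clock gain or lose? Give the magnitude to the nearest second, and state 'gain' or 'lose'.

lose 238 s

T ∝ √L, so T'/T = √(1.09100/1.085) = 1.00276.
In 86400 s of true time the clock registers 86400/1.00276 = 86162.1 s, so it loses 238 s.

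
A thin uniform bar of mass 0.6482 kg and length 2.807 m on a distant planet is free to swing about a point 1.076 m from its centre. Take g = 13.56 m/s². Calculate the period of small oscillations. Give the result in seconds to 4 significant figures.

For a physical pendulum T = 2π√(I/(mgd)), with d = 1.0760 m from pivot to centre of mass.
I_cm = mL²/12 = 0.6482 × 2.807²/12 = 0.42561 kg·m²; I = I_cm + md² = 0.42561 + 0.6482 × 1.0760² = 1.1761 kg·m².
T = 2π√(1.1761/(0.6482 × 13.56 × 1.0760)) = 2.216 s.

2.216 s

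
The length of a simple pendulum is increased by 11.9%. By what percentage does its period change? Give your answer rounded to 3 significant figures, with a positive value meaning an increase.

T ∝ √L, so T'/T = √(1.119) = 1.058.
Percentage change in T = (1.058 − 1) × 100% = 5.78%.

5.78%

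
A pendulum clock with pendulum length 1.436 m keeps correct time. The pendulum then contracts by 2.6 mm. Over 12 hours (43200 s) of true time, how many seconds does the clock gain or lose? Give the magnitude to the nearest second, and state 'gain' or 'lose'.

T ∝ √L, so T'/T = √(1.43340/1.436) = 0.999094.
In 43200 s of true time the clock registers 43200/0.999094 = 43239.2 s, so it gains 39 s.

gain 39 s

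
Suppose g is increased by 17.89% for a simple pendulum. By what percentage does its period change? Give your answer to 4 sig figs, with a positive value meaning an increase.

-7.900%

T ∝ 1/√g, so T'/T = 1/√(1.1789) = 0.92100.
Percentage change in T = (0.92100 − 1) × 100% = -7.900%.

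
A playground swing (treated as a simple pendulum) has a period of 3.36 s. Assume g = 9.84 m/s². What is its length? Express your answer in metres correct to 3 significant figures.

2.81 m

From T = 2π√(L/g), L = gT²/(4π²) = 9.84 × 3.360²/(4π²) = 2.81 m.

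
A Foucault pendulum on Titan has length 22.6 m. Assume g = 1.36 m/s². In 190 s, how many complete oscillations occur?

T = 2π√(L/g) = 2π√(22.6/1.36) = 25.61 s.
Number of complete oscillations = ⌊190/25.61⌋ = ⌊7.418⌋ = 7.

7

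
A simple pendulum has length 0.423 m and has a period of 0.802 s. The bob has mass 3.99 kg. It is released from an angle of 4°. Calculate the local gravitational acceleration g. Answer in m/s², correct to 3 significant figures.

26.0 m/s²

From T = 2π√(L/g), g = 4π²L/T² = 4π² × 0.423/0.8020² = 26.0 m/s².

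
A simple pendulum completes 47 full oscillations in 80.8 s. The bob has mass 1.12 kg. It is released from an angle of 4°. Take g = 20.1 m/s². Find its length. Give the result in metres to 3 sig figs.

T = 80.8/47 = 1.719 s.
From T = 2π√(L/g), L = gT²/(4π²) = 20.1 × 1.719²/(4π²) = 1.50 m.

1.50 m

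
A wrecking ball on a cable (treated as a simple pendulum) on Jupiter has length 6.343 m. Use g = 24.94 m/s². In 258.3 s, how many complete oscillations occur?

81

T = 2π√(L/g) = 2π√(6.343/24.94) = 3.1687 s.
Number of complete oscillations = ⌊258.3/3.1687⌋ = ⌊81.516⌋ = 81.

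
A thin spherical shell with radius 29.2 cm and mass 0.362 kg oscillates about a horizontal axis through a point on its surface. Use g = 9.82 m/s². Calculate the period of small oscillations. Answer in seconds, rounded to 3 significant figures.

I_cm = (2/3)mr² = 0.02058 kg·m². The pivot is at distance d = 0.292 m from the centre of mass.
By the parallel-axis theorem, I = I_cm + md² = 0.02058 + 0.03087 = 0.05144 kg·m².
T = 2π√(I/(mgd)) = 2π√(0.05144/(0.362 × 9.82 × 0.292)) = 1.40 s.

1.40 s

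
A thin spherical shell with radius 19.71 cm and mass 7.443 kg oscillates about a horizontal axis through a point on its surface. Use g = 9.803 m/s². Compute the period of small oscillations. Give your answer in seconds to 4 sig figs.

I_cm = (2/3)mr² = 0.19277 kg·m². The pivot is at distance d = 0.1971 m from the centre of mass.
By the parallel-axis theorem, I = I_cm + md² = 0.19277 + 0.28915 = 0.48191 kg·m².
T = 2π√(I/(mgd)) = 2π√(0.48191/(7.443 × 9.803 × 0.1971)) = 1.150 s.

1.150 s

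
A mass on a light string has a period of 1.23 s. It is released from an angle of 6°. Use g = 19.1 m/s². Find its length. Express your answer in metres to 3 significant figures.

From T = 2π√(L/g), L = gT²/(4π²) = 19.1 × 1.230²/(4π²) = 0.732 m.

0.732 m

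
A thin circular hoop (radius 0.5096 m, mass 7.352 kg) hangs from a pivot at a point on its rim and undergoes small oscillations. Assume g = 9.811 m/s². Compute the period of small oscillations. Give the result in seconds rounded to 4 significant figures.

2.025 s

I_cm = mr² = 1.9093 kg·m². The pivot is at distance d = 0.5096 m from the centre of mass.
By the parallel-axis theorem, I = I_cm + md² = 1.9093 + 1.9093 = 3.8185 kg·m².
T = 2π√(I/(mgd)) = 2π√(3.8185/(7.352 × 9.811 × 0.5096)) = 2.025 s.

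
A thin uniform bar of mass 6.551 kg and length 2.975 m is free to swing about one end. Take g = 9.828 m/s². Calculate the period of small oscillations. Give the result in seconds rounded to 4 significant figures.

For a physical pendulum T = 2π√(I/(mgd)), with d = 1.4875 m from pivot to centre of mass.
I_cm = mL²/12 = 6.551 × 2.975²/12 = 4.8317 kg·m²; I = I_cm + md² = 4.8317 + 6.551 × 1.4875² = 19.327 kg·m².
T = 2π√(19.327/(6.551 × 9.828 × 1.4875)) = 2.823 s.

2.823 s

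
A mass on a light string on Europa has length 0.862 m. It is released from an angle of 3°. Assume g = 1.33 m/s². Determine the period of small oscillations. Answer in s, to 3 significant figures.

5.06 s

T = 2π√(L/g) = 2π√(0.862/1.33) = 2π × 0.8051 = 5.06 s.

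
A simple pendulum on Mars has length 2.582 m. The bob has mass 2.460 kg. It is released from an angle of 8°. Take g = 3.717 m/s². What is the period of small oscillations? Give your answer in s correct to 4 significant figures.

T = 2π√(L/g) = 2π√(2.582/3.717) = 2π × 0.83345 = 5.237 s.

5.237 s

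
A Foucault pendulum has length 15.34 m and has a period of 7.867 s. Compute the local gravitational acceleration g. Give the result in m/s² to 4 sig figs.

9.785 m/s²

From T = 2π√(L/g), g = 4π²L/T² = 4π² × 15.34/7.8670² = 9.785 m/s².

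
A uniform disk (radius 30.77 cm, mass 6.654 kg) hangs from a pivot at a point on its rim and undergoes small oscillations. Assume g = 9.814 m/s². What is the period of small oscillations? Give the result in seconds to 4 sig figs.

I_cm = ½mr² = 0.31500 kg·m². The pivot is at distance d = 0.3077 m from the centre of mass.
By the parallel-axis theorem, I = I_cm + md² = 0.31500 + 0.63000 = 0.94499 kg·m².
T = 2π√(I/(mgd)) = 2π√(0.94499/(6.654 × 9.814 × 0.3077)) = 1.363 s.

1.363 s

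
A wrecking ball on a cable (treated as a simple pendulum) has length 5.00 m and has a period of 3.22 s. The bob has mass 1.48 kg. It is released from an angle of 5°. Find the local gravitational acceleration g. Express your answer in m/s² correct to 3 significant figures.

From T = 2π√(L/g), g = 4π²L/T² = 4π² × 5.00/3.220² = 19.0 m/s².

19.0 m/s²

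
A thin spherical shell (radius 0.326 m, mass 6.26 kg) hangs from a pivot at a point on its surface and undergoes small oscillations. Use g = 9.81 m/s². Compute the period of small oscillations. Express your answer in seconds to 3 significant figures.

1.48 s

I_cm = (2/3)mr² = 0.4435 kg·m². The pivot is at distance d = 0.326 m from the centre of mass.
By the parallel-axis theorem, I = I_cm + md² = 0.4435 + 0.6653 = 1.109 kg·m².
T = 2π√(I/(mgd)) = 2π√(1.109/(6.26 × 9.81 × 0.326)) = 1.48 s.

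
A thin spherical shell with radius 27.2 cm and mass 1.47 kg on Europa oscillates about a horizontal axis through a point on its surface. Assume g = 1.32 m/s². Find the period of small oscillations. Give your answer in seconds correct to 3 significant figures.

I_cm = (2/3)mr² = 0.07250 kg·m². The pivot is at distance d = 0.272 m from the centre of mass.
By the parallel-axis theorem, I = I_cm + md² = 0.07250 + 0.1088 = 0.1813 kg·m².
T = 2π√(I/(mgd)) = 2π√(0.1813/(1.47 × 1.32 × 0.272)) = 3.68 s.

3.68 s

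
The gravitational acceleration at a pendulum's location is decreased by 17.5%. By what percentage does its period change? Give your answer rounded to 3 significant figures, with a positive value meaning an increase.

T ∝ 1/√g, so T'/T = 1/√(0.8250) = 1.101.
Percentage change in T = (1.101 − 1) × 100% = 10.1%.

10.1%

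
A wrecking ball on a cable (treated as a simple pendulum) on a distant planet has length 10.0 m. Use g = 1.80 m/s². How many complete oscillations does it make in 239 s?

16

T = 2π√(L/g) = 2π√(10.0/1.80) = 14.81 s.
Number of complete oscillations = ⌊239/14.81⌋ = ⌊16.14⌋ = 16.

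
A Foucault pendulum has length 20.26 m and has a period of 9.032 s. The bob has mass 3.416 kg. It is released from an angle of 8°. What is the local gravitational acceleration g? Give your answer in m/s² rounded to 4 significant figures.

From T = 2π√(L/g), g = 4π²L/T² = 4π² × 20.26/9.0320² = 9.805 m/s².

9.805 m/s²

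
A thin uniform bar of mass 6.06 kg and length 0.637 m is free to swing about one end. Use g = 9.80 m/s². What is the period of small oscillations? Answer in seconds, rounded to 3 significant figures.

1.31 s

For a physical pendulum T = 2π√(I/(mgd)), with d = 0.3185 m from pivot to centre of mass.
I_cm = mL²/12 = 6.06 × 0.637²/12 = 0.2049 kg·m²; I = I_cm + md² = 0.2049 + 6.06 × 0.3185² = 0.8197 kg·m².
T = 2π√(0.8197/(6.06 × 9.80 × 0.3185)) = 1.31 s.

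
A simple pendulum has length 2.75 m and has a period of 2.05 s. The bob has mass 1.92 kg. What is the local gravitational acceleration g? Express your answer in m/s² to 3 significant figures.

From T = 2π√(L/g), g = 4π²L/T² = 4π² × 2.75/2.050² = 25.8 m/s².

25.8 m/s²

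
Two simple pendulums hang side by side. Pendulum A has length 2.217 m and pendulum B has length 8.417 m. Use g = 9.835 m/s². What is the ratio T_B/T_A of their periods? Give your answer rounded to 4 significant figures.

1.948

T ∝ √L, so T_B/T_A = √(L_B/L_A) = √(8.417/2.217) = 1.948.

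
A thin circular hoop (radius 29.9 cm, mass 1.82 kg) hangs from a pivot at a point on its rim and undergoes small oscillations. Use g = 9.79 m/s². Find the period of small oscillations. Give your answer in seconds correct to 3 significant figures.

1.55 s

I_cm = mr² = 0.1627 kg·m². The pivot is at distance d = 0.299 m from the centre of mass.
By the parallel-axis theorem, I = I_cm + md² = 0.1627 + 0.1627 = 0.3254 kg·m².
T = 2π√(I/(mgd)) = 2π√(0.3254/(1.82 × 9.79 × 0.299)) = 1.55 s.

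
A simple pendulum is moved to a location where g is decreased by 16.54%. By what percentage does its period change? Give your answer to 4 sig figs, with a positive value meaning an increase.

9.461%

T ∝ 1/√g, so T'/T = 1/√(0.83460) = 1.0946.
Percentage change in T = (1.0946 − 1) × 100% = 9.461%.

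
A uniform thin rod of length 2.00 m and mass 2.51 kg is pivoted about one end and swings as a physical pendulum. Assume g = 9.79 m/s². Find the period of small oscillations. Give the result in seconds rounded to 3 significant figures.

For a physical pendulum T = 2π√(I/(mgd)), with d = 1.000 m from pivot to centre of mass.
I_cm = mL²/12 = 2.51 × 2.00²/12 = 0.8367 kg·m²; I = I_cm + md² = 0.8367 + 2.51 × 1.000² = 3.347 kg·m².
T = 2π√(3.347/(2.51 × 9.79 × 1.000)) = 2.32 s.

2.32 s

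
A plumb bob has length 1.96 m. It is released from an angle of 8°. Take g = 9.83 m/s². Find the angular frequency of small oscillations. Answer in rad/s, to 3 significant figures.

2.24 rad/s

ω = √(g/L) = √(9.83/1.96) = 2.24 rad/s.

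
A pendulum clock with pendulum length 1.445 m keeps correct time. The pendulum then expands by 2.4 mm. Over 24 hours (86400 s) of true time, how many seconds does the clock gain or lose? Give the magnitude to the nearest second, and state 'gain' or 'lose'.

lose 72 s

T ∝ √L, so T'/T = √(1.44740/1.445) = 1.00083.
In 86400 s of true time the clock registers 86400/1.00083 = 86328.3 s, so it loses 72 s.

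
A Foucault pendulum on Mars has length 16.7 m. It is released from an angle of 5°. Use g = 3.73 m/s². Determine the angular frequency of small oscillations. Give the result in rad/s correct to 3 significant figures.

ω = √(g/L) = √(3.73/16.7) = 0.473 rad/s.

0.473 rad/s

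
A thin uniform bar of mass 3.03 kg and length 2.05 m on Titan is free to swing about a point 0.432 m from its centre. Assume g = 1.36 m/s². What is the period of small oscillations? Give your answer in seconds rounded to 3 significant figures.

For a physical pendulum T = 2π√(I/(mgd)), with d = 0.4320 m from pivot to centre of mass.
I_cm = mL²/12 = 3.03 × 2.05²/12 = 1.061 kg·m²; I = I_cm + md² = 1.061 + 3.03 × 0.4320² = 1.627 kg·m².
T = 2π√(1.627/(3.03 × 1.36 × 0.4320)) = 6.01 s.

6.01 s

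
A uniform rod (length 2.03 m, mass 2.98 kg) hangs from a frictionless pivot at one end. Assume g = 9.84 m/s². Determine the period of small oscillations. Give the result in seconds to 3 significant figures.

2.33 s

For a physical pendulum T = 2π√(I/(mgd)), with d = 1.015 m from pivot to centre of mass.
I_cm = mL²/12 = 2.98 × 2.03²/12 = 1.023 kg·m²; I = I_cm + md² = 1.023 + 2.98 × 1.015² = 4.093 kg·m².
T = 2π√(4.093/(2.98 × 9.84 × 1.015)) = 2.33 s.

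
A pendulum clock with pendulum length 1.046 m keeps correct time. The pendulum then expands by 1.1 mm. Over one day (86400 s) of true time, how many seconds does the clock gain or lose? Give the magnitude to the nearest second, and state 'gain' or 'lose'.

lose 45 s

T ∝ √L, so T'/T = √(1.04710/1.046) = 1.00053.
In 86400 s of true time the clock registers 86400/1.00053 = 86354.6 s, so it loses 45 s.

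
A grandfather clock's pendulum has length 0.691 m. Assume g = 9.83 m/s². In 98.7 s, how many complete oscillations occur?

T = 2π√(L/g) = 2π√(0.691/9.83) = 1.666 s.
Number of complete oscillations = ⌊98.7/1.666⌋ = ⌊59.25⌋ = 59.

59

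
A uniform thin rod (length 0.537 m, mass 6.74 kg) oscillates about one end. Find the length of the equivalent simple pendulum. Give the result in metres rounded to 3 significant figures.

The equivalent simple-pendulum length is L_eq = I/(md), where I is about the pivot and d = 0.2685 m.
I_cm = (1/12)mL² = 0.1620 kg·m², so I = I_cm + md² = 0.1620 + 0.4859 = 0.6479 kg·m².
L_eq = 0.6479/(6.74 × 0.2685) = 0.358 m.

0.358 m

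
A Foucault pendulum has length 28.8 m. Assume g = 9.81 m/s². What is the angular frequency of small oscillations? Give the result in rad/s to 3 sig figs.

ω = √(g/L) = √(9.81/28.8) = 0.584 rad/s.

0.584 rad/s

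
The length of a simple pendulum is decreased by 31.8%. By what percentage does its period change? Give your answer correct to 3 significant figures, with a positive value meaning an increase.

-17.4%

T ∝ √L, so T'/T = √(0.6820) = 0.8258.
Percentage change in T = (0.8258 − 1) × 100% = -17.4%.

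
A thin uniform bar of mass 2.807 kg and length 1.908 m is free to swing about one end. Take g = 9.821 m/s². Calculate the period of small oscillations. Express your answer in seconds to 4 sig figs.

2.261 s

For a physical pendulum T = 2π√(I/(mgd)), with d = 0.95400 m from pivot to centre of mass.
I_cm = mL²/12 = 2.807 × 1.908²/12 = 0.85157 kg·m²; I = I_cm + md² = 0.85157 + 2.807 × 0.95400² = 3.4063 kg·m².
T = 2π√(3.4063/(2.807 × 9.821 × 0.95400)) = 2.261 s.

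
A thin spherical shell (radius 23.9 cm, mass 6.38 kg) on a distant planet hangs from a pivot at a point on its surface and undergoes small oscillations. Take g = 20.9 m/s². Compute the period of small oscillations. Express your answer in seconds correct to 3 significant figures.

I_cm = (2/3)mr² = 0.2430 kg·m². The pivot is at distance d = 0.239 m from the centre of mass.
By the parallel-axis theorem, I = I_cm + md² = 0.2430 + 0.3644 = 0.6074 kg·m².
T = 2π√(I/(mgd)) = 2π√(0.6074/(6.38 × 20.9 × 0.239)) = 0.867 s.

0.867 s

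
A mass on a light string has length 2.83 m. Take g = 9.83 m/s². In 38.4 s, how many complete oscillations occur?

11

T = 2π√(L/g) = 2π√(2.83/9.83) = 3.371 s.
Number of complete oscillations = ⌊38.4/3.371⌋ = ⌊11.39⌋ = 11.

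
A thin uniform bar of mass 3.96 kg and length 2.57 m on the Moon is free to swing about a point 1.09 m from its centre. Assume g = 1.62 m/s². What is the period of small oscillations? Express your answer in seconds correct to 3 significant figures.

6.23 s

For a physical pendulum T = 2π√(I/(mgd)), with d = 1.090 m from pivot to centre of mass.
I_cm = mL²/12 = 3.96 × 2.57²/12 = 2.180 kg·m²; I = I_cm + md² = 2.180 + 3.96 × 1.090² = 6.884 kg·m².
T = 2π√(6.884/(3.96 × 1.62 × 1.090)) = 6.23 s.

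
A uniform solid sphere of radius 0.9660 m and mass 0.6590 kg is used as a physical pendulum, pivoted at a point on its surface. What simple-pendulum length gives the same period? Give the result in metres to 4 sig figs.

The equivalent simple-pendulum length is L_eq = I/(md), where I is about the pivot and d = 0.96600 m.
I_cm = (2/5)mR² = 0.24598 kg·m², so I = I_cm + md² = 0.24598 + 0.61495 = 0.86093 kg·m².
L_eq = 0.86093/(0.6590 × 0.96600) = 1.352 m.

1.352 m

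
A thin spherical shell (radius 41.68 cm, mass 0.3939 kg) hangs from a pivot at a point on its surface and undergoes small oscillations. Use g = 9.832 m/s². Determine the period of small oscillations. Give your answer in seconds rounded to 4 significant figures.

1.670 s

I_cm = (2/3)mr² = 0.045619 kg·m². The pivot is at distance d = 0.4168 m from the centre of mass.
By the parallel-axis theorem, I = I_cm + md² = 0.045619 + 0.068429 = 0.11405 kg·m².
T = 2π√(I/(mgd)) = 2π√(0.11405/(0.3939 × 9.832 × 0.4168)) = 1.670 s.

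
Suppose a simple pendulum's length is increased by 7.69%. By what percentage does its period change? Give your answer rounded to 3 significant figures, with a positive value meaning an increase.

3.77%

T ∝ √L, so T'/T = √(1.077) = 1.038.
Percentage change in T = (1.038 − 1) × 100% = 3.77%.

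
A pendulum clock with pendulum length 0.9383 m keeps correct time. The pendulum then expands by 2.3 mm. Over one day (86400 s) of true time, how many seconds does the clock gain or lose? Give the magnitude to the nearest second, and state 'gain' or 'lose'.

T ∝ √L, so T'/T = √(0.94060/0.9383) = 1.00122.
In 86400 s of true time the clock registers 86400/1.00122 = 86294.3 s, so it loses 106 s.

lose 106 s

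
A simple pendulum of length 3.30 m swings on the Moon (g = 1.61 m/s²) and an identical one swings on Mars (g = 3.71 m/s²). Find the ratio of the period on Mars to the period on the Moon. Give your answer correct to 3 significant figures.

0.659

T ∝ 1/√g, so T₂/T₁ = √(g₁/g₂) = √(1.61/3.71) = 0.659.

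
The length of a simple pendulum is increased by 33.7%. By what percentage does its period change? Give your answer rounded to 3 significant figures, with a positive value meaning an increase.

T ∝ √L, so T'/T = √(1.337) = 1.156.
Percentage change in T = (1.156 − 1) × 100% = 15.6%.

15.6%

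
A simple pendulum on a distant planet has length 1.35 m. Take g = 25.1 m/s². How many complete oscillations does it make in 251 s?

T = 2π√(L/g) = 2π√(1.35/25.1) = 1.457 s.
Number of complete oscillations = ⌊251/1.457⌋ = ⌊172.3⌋ = 172.

172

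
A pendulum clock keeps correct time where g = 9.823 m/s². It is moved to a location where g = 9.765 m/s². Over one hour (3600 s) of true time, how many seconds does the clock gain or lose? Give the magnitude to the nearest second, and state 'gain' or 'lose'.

The clock's period scales as T ∝ 1/√g, so T'/T = √(9.823/9.765) = 1.00297.
In 3600 s of true time the clock registers 3600/1.00297 = 3589.4 s, so it loses 11 s.

lose 11 s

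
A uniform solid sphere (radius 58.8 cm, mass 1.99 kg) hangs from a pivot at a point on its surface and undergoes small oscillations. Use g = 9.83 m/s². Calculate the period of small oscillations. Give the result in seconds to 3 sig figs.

1.82 s

I_cm = (2/5)mr² = 0.2752 kg·m². The pivot is at distance d = 0.588 m from the centre of mass.
By the parallel-axis theorem, I = I_cm + md² = 0.2752 + 0.6880 = 0.9632 kg·m².
T = 2π√(I/(mgd)) = 2π√(0.9632/(1.99 × 9.83 × 0.588)) = 1.82 s.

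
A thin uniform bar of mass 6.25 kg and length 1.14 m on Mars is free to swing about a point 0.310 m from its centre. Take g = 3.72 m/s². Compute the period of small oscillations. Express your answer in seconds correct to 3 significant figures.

For a physical pendulum T = 2π√(I/(mgd)), with d = 0.3100 m from pivot to centre of mass.
I_cm = mL²/12 = 6.25 × 1.14²/12 = 0.6769 kg·m²; I = I_cm + md² = 0.6769 + 6.25 × 0.3100² = 1.277 kg·m².
T = 2π√(1.277/(6.25 × 3.72 × 0.3100)) = 2.65 s.

2.65 s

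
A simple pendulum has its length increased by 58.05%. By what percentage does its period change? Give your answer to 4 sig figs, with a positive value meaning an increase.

25.72%

T ∝ √L, so T'/T = √(1.5805) = 1.2572.
Percentage change in T = (1.2572 − 1) × 100% = 25.72%.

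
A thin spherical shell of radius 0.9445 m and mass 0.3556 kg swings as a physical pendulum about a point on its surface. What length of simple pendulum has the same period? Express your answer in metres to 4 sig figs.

1.574 m

The equivalent simple-pendulum length is L_eq = I/(md), where I is about the pivot and d = 0.94450 m.
I_cm = (2/3)mR² = 0.21148 kg·m², so I = I_cm + md² = 0.21148 + 0.31722 = 0.52871 kg·m².
L_eq = 0.52871/(0.3556 × 0.94450) = 1.574 m.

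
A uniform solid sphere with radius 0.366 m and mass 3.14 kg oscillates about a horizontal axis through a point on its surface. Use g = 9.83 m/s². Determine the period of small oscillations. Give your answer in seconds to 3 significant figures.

1.43 s

I_cm = (2/5)mr² = 0.1682 kg·m². The pivot is at distance d = 0.366 m from the centre of mass.
By the parallel-axis theorem, I = I_cm + md² = 0.1682 + 0.4206 = 0.5889 kg·m².
T = 2π√(I/(mgd)) = 2π√(0.5889/(3.14 × 9.83 × 0.366)) = 1.43 s.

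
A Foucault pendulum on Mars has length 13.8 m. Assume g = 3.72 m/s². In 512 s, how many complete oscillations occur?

T = 2π√(L/g) = 2π√(13.8/3.72) = 12.10 s.
Number of complete oscillations = ⌊512/12.10⌋ = ⌊42.31⌋ = 42.

42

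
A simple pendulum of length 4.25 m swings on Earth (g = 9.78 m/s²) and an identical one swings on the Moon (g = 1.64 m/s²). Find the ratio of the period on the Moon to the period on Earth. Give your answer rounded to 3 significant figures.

2.44

T ∝ 1/√g, so T₂/T₁ = √(g₁/g₂) = √(9.78/1.64) = 2.44.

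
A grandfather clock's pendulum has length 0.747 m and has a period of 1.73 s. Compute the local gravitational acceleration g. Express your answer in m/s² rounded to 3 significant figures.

From T = 2π√(L/g), g = 4π²L/T² = 4π² × 0.747/1.730² = 9.85 m/s².

9.85 m/s²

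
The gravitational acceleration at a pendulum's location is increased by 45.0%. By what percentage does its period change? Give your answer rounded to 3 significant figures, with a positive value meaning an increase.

-17.0%

T ∝ 1/√g, so T'/T = 1/√(1.450) = 0.8305.
Percentage change in T = (0.8305 − 1) × 100% = -17.0%.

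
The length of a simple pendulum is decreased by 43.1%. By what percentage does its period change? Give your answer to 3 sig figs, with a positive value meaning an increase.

-24.6%

T ∝ √L, so T'/T = √(0.5690) = 0.7543.
Percentage change in T = (0.7543 − 1) × 100% = -24.6%.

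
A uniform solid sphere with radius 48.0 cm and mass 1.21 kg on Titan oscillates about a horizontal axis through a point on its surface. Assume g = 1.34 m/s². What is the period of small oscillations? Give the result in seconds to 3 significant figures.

4.45 s

I_cm = (2/5)mr² = 0.1115 kg·m². The pivot is at distance d = 0.480 m from the centre of mass.
By the parallel-axis theorem, I = I_cm + md² = 0.1115 + 0.2788 = 0.3903 kg·m².
T = 2π√(I/(mgd)) = 2π√(0.3903/(1.21 × 1.34 × 0.480)) = 4.45 s.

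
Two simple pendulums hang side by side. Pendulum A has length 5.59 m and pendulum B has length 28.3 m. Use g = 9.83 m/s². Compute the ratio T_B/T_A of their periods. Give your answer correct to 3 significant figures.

2.25

T ∝ √L, so T_B/T_A = √(L_B/L_A) = √(28.3/5.59) = 2.25.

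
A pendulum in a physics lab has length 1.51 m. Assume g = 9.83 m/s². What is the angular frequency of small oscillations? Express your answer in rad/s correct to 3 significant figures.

ω = √(g/L) = √(9.83/1.51) = 2.55 rad/s.

2.55 rad/s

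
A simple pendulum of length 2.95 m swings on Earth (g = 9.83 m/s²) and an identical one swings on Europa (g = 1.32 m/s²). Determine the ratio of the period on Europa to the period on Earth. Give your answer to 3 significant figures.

2.73

T ∝ 1/√g, so T₂/T₁ = √(g₁/g₂) = √(9.83/1.32) = 2.73.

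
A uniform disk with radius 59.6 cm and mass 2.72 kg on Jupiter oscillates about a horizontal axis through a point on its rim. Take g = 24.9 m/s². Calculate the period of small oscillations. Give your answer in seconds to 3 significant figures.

1.19 s

I_cm = ½mr² = 0.4831 kg·m². The pivot is at distance d = 0.596 m from the centre of mass.
By the parallel-axis theorem, I = I_cm + md² = 0.4831 + 0.9662 = 1.449 kg·m².
T = 2π√(I/(mgd)) = 2π√(1.449/(2.72 × 24.9 × 0.596)) = 1.19 s.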